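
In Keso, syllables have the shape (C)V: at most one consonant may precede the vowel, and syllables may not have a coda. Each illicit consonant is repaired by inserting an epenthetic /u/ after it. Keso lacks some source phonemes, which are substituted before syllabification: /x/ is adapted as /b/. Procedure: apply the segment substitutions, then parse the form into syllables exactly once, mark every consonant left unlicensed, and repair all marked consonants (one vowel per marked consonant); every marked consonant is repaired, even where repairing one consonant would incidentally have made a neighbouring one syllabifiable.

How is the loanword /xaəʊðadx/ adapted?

baəʊðadubu

Substitution: /x/ → /b/, giving /baəʊðadb/.
The consonants /d/, /b/ cannot be parsed into a legal (C)V syllable (no codas are permitted; onsets are limited to one consonant).
Epenthesis after each stranded consonant: /d/ → /du/, /b/ → /bu/.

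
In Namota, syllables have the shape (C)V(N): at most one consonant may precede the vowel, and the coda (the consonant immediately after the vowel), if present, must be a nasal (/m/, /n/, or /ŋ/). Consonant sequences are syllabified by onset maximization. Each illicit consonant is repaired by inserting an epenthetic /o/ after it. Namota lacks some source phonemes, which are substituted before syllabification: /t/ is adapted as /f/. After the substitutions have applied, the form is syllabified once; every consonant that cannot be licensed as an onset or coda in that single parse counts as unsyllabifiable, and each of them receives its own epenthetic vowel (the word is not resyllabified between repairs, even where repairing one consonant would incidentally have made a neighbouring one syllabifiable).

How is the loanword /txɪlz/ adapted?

foxɪlozo

Substitution: /t/ → /f/, giving /fxɪlz/.
Syllabifying with onset maximization leaves /f/, /l/, /z/ stranded (only a nasal (/m/, /n/, or /ŋ/) is licensed in coda position; onsets are limited to one consonant).
Epenthesis after each stranded consonant: /f/ → /fo/, /l/ → /lo/, /z/ → /zo/.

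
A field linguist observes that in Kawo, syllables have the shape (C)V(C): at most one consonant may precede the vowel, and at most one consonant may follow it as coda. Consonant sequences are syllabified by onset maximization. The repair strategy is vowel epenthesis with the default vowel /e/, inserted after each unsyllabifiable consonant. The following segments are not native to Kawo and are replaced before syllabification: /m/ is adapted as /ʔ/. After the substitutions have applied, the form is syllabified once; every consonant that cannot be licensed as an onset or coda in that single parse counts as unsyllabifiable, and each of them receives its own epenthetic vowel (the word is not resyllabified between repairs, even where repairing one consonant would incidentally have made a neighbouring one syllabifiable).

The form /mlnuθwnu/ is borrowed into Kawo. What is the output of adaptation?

Substitution: /m/ → /ʔ/, giving /ʔlnuθwnu/.
Under (C)V(C), the unsyllabifiable consonants are /ʔ/, /l/, /w/ (at most one coda consonant is licensed; onsets are limited to one consonant).
Each unlicensed consonant becomes the onset of a new syllable: /ʔ/ → /ʔe/, /l/ → /le/, /w/ → /we/.

ʔelenuθwenu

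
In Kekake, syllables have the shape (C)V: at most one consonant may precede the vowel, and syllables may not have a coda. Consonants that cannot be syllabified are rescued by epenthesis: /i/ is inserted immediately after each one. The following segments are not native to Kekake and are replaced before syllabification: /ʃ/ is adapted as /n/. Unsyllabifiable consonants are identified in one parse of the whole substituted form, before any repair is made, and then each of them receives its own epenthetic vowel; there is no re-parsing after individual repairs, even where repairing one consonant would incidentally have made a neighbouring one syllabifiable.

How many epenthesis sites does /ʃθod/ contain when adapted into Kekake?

After substitution the input is /nθod/.
The unsyllabifiable consonants are /n/, /d/; each receives one epenthetic vowel.

2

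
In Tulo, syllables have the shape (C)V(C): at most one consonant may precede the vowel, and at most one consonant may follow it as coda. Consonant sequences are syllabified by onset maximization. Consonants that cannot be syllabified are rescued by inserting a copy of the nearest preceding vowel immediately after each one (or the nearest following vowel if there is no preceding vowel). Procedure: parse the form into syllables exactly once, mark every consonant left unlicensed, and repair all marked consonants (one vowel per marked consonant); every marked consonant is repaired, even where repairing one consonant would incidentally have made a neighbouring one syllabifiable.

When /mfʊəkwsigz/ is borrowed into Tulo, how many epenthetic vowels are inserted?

3

The unsyllabifiable consonants are /m/, /w/, /z/; each receives one epenthetic vowel.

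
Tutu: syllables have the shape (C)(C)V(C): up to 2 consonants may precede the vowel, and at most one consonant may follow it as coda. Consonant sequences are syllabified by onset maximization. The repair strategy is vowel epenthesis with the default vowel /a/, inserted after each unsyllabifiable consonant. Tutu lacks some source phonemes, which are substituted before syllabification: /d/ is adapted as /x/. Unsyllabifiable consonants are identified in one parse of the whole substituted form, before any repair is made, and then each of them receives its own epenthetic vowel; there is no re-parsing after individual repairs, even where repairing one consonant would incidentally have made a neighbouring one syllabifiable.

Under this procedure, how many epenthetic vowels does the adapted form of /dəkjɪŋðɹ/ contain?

2

After substitution the input is /xəkjɪŋðɹ/.
The unsyllabifiable consonants are /ð/, /ɹ/; each receives one epenthetic vowel.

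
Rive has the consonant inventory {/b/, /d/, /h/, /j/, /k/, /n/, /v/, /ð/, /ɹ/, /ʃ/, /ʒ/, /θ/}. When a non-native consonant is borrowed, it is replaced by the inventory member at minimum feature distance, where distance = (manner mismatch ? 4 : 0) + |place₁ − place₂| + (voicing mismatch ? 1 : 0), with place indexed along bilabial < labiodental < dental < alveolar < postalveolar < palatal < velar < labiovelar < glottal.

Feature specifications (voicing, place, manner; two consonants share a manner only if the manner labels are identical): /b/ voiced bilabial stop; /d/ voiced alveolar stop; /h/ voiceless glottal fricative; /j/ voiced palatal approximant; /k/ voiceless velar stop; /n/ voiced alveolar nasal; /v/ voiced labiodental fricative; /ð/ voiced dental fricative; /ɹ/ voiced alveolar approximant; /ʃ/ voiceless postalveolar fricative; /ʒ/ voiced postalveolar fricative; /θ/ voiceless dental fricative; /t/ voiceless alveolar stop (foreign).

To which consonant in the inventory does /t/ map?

d

/d/ is closest: same manner (stop), place distance 0 (alveolar→alveolar), voicing differs (+1); total 1. Next closest is /k/ at distance 3.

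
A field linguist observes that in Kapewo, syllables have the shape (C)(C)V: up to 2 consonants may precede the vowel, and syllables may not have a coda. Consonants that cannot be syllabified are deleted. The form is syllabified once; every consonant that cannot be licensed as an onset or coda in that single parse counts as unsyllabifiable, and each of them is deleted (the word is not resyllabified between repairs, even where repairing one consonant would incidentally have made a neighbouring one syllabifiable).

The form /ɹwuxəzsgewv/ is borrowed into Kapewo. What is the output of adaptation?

The consonants /z/, /w/, /v/ cannot be parsed into a legal (C)(C)V syllable (no codas are permitted; onsets may contain at most 2 consonants).
Each unlicensed consonant is deleted: /z/, /w/, /v/.

ɹwuxəsge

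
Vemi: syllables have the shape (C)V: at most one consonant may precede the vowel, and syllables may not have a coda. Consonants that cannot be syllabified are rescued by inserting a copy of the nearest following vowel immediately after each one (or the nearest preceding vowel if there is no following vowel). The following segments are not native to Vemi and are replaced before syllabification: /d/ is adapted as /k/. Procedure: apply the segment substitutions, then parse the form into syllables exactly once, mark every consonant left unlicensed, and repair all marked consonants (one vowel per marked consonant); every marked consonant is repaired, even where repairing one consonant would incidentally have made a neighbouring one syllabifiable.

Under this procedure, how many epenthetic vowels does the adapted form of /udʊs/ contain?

After substitution the input is /ukʊs/.
The unsyllabifiable consonants are /s/; each receives one epenthetic vowel.

1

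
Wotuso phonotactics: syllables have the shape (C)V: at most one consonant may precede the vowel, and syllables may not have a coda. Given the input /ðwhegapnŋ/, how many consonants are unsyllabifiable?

Under (C)V, the unsyllabifiable consonants are /ð/, /w/, /p/, /n/, /ŋ/ (no codas are permitted; onsets are limited to one consonant).

5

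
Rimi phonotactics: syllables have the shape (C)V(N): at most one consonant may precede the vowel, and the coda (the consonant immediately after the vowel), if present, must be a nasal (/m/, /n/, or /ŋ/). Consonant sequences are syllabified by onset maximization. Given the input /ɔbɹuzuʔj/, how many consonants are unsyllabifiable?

The consonants /b/, /ʔ/, /j/ cannot be parsed into a legal (C)V(N) syllable (only a nasal (/m/, /n/, or /ŋ/) is licensed in coda position; onsets are limited to one consonant).

3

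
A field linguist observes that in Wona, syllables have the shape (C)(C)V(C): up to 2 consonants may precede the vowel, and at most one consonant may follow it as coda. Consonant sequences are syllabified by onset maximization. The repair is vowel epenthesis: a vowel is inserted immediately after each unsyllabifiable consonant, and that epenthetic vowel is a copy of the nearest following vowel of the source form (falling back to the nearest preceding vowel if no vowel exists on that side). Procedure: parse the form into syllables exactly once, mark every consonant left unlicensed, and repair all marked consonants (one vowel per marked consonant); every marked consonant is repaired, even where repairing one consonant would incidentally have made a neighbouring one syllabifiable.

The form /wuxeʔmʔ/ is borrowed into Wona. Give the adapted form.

Under (C)(C)V(C), the unsyllabifiable consonants are /m/, /ʔ/ (at most one coda consonant is licensed; onsets may contain at most 2 consonants).
Inserting the epenthetic vowel yields /m/ → /me/, /ʔ/ → /ʔe/.

wuxeʔmeʔe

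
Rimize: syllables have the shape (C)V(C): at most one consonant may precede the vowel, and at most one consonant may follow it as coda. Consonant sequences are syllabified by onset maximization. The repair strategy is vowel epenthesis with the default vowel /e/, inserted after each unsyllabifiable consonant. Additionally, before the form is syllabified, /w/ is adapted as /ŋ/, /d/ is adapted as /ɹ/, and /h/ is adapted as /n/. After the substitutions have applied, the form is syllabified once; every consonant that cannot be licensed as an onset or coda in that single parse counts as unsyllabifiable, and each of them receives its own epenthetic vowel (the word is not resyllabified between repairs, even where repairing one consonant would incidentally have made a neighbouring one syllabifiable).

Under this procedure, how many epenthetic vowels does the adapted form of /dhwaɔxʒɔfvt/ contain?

4

After substitution the input is /ɹnŋaɔxʒɔfvt/.
The unsyllabifiable consonants are /ɹ/, /n/, /v/, /t/; each receives one epenthetic vowel.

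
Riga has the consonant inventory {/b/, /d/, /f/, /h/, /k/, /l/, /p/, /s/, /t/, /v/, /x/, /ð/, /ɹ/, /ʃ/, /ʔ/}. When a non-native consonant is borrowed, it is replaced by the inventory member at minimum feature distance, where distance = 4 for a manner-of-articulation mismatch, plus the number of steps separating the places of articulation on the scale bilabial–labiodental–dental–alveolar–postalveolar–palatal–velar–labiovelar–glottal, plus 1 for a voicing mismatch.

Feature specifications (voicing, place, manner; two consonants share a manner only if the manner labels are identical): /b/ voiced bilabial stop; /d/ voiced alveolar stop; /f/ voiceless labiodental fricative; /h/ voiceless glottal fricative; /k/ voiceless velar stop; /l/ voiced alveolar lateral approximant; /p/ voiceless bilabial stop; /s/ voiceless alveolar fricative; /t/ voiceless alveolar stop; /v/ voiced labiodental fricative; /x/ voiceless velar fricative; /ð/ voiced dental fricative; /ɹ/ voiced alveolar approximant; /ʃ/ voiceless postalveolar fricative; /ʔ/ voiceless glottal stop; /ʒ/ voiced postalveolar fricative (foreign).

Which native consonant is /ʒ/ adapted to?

/ʃ/ is closest: same manner (fricative), place distance 0 (postalveolar→postalveolar), voicing differs (+1); total 1. Next closest is /s/ at distance 2.

ʃ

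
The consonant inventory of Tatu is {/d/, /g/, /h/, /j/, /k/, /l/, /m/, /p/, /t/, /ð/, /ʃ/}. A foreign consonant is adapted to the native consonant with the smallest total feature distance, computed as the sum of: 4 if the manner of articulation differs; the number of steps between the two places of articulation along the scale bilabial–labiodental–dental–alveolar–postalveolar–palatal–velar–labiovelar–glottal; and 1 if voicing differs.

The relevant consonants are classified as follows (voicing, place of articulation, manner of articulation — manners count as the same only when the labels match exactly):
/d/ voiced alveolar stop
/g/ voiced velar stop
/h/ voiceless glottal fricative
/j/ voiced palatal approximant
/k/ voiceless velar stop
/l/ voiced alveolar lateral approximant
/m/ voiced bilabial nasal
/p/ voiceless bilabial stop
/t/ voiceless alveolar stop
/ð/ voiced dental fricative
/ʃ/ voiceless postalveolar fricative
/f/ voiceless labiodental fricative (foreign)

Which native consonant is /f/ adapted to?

/ð/ is closest: same manner (fricative), place distance 1 (labiodental→dental), voicing differs (+1); total 2. Next closest is /ʃ/ at distance 3.

ð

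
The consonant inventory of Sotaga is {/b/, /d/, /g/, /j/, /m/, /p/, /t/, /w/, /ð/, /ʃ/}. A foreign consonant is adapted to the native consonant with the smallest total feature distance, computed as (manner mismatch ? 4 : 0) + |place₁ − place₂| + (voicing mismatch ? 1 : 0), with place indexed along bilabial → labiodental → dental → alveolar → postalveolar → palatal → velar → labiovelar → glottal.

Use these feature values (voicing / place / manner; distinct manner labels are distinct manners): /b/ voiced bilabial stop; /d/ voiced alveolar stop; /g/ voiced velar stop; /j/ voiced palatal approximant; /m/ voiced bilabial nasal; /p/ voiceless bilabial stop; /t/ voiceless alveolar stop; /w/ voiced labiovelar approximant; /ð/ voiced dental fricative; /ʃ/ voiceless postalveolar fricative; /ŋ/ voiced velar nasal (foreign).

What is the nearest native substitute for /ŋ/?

g

/g/ is closest: manner differs (nasal→stop, +4), place distance 0 (velar→velar), same voicing; total 4. Next closest is /j/ at distance 5.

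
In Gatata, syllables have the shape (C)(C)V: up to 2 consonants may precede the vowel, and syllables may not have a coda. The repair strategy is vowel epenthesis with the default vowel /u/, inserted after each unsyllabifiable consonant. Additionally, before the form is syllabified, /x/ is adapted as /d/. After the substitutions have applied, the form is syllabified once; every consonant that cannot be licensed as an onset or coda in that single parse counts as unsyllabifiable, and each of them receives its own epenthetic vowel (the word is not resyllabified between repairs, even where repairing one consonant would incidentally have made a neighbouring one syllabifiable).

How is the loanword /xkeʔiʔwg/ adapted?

Substitution: /x/ → /d/, giving /dkeʔiʔwg/.
Syllabifying with onset maximization leaves /ʔ/, /w/, /g/ stranded (no codas are permitted; onsets may contain at most 2 consonants).
Each unlicensed consonant becomes the onset of a new syllable: /ʔ/ → /ʔu/, /w/ → /wu/, /g/ → /gu/.

dkeʔiʔuwugu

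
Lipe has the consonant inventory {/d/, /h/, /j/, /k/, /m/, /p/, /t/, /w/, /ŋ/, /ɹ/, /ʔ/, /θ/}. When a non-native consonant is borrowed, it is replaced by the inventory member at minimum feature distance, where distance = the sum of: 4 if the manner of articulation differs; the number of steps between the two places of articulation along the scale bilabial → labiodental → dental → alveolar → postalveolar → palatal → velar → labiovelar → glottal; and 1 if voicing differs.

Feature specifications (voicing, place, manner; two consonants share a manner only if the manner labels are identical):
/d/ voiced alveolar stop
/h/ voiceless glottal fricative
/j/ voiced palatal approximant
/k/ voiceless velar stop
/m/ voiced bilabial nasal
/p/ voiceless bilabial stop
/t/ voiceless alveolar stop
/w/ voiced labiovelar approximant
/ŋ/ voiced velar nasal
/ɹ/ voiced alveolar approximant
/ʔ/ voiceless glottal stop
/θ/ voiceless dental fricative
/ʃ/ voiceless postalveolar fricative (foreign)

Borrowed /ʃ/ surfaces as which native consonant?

/θ/ is closest: same manner (fricative), place distance 2 (postalveolar→dental), same voicing; total 2. Next closest is /h/ at distance 4.

θ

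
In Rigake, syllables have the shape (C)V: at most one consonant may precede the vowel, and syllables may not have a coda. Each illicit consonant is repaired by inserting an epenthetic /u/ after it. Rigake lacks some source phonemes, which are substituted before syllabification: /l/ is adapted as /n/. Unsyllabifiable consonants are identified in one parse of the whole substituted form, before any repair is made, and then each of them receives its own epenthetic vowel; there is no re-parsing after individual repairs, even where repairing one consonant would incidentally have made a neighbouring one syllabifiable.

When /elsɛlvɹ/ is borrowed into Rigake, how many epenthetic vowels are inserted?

After substitution the input is /ensɛnvɹ/.
The unsyllabifiable consonants are /n/, /n/, /v/, /ɹ/; each receives one epenthetic vowel.

4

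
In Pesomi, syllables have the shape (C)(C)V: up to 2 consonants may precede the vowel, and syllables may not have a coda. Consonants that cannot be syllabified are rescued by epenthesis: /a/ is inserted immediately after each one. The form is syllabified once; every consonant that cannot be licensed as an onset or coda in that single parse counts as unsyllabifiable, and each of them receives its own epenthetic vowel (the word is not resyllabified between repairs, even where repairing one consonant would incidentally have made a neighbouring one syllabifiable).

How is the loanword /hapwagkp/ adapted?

hapwagakapa

Under (C)(C)V, the unsyllabifiable consonants are /g/, /k/, /p/ (no codas are permitted; onsets may contain at most 2 consonants).
Epenthesis after each stranded consonant: /g/ → /ga/, /k/ → /ka/, /p/ → /pa/.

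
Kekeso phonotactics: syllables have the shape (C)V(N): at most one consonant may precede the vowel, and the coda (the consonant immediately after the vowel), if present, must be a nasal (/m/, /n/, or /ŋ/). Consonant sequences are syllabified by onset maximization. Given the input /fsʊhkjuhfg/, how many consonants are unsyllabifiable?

6

Under (C)V(N), the unsyllabifiable consonants are /f/, /h/, /k/, /h/, /f/, /g/ (only a nasal (/m/, /n/, or /ŋ/) is licensed in coda position; onsets are limited to one consonant).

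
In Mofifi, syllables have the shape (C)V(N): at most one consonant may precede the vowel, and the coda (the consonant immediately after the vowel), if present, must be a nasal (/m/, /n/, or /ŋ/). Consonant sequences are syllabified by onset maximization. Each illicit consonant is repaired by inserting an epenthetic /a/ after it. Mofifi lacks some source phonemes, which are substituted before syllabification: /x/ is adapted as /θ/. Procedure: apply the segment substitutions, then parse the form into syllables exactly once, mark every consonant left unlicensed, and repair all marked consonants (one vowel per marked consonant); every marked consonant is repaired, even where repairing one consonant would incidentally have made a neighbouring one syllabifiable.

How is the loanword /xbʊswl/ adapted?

Substitution: /x/ → /θ/, giving /θbʊswl/.
The consonants /θ/, /s/, /w/, /l/ cannot be parsed into a legal (C)V(N) syllable (only a nasal (/m/, /n/, or /ŋ/) is licensed in coda position; onsets are limited to one consonant).
Inserting the epenthetic vowel yields /θ/ → /θa/, /s/ → /sa/, /w/ → /wa/, /l/ → /la/.

θabʊsawala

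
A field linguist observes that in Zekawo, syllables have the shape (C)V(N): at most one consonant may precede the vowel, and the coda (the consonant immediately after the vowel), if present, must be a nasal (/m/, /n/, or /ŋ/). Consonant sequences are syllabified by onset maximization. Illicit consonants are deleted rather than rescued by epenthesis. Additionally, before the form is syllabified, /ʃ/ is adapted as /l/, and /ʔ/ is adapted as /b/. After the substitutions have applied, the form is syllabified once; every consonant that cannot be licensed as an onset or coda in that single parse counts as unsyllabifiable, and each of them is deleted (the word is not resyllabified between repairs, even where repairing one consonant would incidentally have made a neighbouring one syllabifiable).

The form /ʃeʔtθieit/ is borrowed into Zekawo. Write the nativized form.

Substitution: /ʃ/ → /l/, /ʔ/ → /b/, giving /lebtθieit/.
The consonants /b/, /t/, /t/ cannot be parsed into a legal (C)V(N) syllable (only a nasal (/m/, /n/, or /ŋ/) is licensed in coda position; onsets are limited to one consonant).
Deleting the stranded consonants removes /b/, /t/, /t/.

leθiei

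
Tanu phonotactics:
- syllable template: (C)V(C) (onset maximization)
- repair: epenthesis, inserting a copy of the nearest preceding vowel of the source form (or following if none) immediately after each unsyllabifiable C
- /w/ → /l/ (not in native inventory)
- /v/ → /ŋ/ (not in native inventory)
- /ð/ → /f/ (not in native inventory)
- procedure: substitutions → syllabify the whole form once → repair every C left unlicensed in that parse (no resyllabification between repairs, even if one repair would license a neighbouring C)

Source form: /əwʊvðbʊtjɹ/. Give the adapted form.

Substitution: /w/ → /l/, /v/ → /ŋ/, /ð/ → /f/, giving /əlʊŋfbʊtjɹ/.
The consonants /f/, /j/, /ɹ/ cannot be parsed into a legal (C)V(C) syllable (at most one coda consonant is licensed; onsets are limited to one consonant).
Each unlicensed consonant becomes the onset of a new syllable: /f/ → /fʊ/, /j/ → /jʊ/, /ɹ/ → /ɹʊ/.

əlʊŋfʊbʊtjʊɹʊ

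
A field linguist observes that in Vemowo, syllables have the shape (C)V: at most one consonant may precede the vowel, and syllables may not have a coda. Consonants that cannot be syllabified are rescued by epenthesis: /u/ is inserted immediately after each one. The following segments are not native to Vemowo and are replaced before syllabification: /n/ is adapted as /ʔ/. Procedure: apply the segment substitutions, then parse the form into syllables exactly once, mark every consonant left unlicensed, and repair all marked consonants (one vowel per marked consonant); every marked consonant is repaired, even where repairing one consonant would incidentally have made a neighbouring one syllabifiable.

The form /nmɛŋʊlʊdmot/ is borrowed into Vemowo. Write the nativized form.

Substitution: /n/ → /ʔ/, giving /ʔmɛŋʊlʊdmot/.
The consonants /ʔ/, /d/, /t/ cannot be parsed into a legal (C)V syllable (no codas are permitted; onsets are limited to one consonant).
Each unlicensed consonant becomes the onset of a new syllable: /ʔ/ → /ʔu/, /d/ → /du/, /t/ → /tu/.

ʔumɛŋʊlʊdumotu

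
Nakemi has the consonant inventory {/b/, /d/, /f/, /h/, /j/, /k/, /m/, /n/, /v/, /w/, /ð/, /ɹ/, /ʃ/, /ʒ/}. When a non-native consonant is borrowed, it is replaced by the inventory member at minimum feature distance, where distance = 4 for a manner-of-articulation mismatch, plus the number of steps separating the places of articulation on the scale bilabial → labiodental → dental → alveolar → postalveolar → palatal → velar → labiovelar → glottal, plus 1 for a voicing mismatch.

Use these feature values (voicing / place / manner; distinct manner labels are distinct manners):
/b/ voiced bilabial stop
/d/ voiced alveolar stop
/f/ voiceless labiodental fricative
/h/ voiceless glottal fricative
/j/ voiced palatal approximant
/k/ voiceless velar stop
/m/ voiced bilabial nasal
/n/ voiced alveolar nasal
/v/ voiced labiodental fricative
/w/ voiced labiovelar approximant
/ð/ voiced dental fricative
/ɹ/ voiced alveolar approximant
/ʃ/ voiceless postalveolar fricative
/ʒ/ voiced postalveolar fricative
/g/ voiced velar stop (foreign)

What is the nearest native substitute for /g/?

/k/ is closest: same manner (stop), place distance 0 (velar→velar), voicing differs (+1); total 1. Next closest is /d/ at distance 3.

k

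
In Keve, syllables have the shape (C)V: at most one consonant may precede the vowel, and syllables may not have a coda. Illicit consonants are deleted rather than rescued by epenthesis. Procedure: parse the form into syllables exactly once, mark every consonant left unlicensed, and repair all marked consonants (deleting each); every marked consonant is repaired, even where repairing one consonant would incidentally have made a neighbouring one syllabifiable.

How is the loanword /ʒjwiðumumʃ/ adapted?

wiðumu

Under (C)V, the unsyllabifiable consonants are /ʒ/, /j/, /m/, /ʃ/ (no codas are permitted; onsets are limited to one consonant).
Deletion applies to /ʒ/, /j/, /m/, /ʃ/.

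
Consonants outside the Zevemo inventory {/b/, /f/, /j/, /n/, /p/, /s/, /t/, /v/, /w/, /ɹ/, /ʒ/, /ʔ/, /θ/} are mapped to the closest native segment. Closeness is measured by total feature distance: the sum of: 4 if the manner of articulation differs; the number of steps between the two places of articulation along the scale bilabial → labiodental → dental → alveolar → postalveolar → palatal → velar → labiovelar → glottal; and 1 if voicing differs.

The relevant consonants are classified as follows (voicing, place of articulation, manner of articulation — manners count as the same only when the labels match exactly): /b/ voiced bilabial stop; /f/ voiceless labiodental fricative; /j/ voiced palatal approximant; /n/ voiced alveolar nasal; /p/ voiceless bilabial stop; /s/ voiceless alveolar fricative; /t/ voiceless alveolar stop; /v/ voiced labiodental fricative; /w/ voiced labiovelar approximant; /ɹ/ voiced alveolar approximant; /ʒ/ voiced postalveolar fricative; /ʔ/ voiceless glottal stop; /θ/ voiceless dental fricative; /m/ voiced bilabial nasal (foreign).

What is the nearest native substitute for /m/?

/n/ is closest: same manner (nasal), place distance 3 (bilabial→alveolar), same voicing; total 3. Next closest is /b/ at distance 4.

n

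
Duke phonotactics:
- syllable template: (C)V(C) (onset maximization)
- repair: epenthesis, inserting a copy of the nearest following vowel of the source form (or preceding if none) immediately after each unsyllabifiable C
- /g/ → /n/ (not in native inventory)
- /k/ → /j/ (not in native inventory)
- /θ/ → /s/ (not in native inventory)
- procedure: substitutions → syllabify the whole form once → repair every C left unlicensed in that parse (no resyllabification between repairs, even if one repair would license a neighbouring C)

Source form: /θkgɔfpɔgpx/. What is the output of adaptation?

Substitution: /θ/ → /s/, /k/ → /j/, /g/ → /n/, giving /sjnɔfpɔnpx/.
Syllabifying with onset maximization leaves /s/, /j/, /p/, /x/ stranded (at most one coda consonant is licensed; onsets are limited to one consonant).
Each unlicensed consonant becomes the onset of a new syllable: /s/ → /sɔ/, /j/ → /jɔ/, /p/ → /pɔ/, /x/ → /xɔ/.

sɔjɔnɔfpɔnpɔxɔ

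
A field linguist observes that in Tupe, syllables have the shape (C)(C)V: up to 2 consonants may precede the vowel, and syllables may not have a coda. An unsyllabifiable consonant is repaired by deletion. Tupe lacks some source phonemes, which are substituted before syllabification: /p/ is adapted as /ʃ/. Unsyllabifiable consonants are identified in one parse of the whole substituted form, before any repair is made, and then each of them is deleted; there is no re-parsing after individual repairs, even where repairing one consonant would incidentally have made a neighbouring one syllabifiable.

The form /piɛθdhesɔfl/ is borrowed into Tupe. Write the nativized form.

Substitution: /p/ → /ʃ/, giving /ʃiɛθdhesɔfl/.
The consonants /θ/, /f/, /l/ cannot be parsed into a legal (C)(C)V syllable (no codas are permitted; onsets may contain at most 2 consonants).
Each unlicensed consonant is deleted: /θ/, /f/, /l/.

ʃiɛdhesɔ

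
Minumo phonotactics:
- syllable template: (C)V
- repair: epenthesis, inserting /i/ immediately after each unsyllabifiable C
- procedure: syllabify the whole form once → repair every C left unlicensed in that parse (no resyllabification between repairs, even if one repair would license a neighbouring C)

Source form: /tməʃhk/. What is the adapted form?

Under (C)V, the unsyllabifiable consonants are /t/, /ʃ/, /h/, /k/ (no codas are permitted; onsets are limited to one consonant).
Epenthesis after each stranded consonant: /t/ → /ti/, /ʃ/ → /ʃi/, /h/ → /hi/, /k/ → /ki/.

timəʃihiki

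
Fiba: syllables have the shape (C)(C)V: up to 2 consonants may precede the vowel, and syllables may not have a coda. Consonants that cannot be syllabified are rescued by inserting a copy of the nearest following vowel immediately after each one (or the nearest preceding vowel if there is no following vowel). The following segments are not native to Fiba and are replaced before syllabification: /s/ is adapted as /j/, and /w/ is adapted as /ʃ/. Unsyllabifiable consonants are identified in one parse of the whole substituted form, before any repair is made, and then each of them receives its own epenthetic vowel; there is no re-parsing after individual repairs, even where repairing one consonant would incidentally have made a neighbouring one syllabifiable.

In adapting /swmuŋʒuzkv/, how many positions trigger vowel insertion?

4

After substitution the input is /jʃmuŋʒuzkv/.
The unsyllabifiable consonants are /j/, /z/, /k/, /v/; each receives one epenthetic vowel.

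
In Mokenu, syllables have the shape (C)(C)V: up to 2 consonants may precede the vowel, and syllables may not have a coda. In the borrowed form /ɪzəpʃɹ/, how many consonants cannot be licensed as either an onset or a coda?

Syllabifying with onset maximization leaves /p/, /ʃ/, /ɹ/ stranded (no codas are permitted; onsets may contain at most 2 consonants).

3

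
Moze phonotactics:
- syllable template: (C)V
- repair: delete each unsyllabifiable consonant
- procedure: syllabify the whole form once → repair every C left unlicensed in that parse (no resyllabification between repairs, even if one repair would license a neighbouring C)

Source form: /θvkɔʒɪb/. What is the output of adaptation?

kɔʒɪ

Syllabifying with onset maximization leaves /θ/, /v/, /b/ stranded (no codas are permitted; onsets are limited to one consonant).
Deletion applies to /θ/, /v/, /b/.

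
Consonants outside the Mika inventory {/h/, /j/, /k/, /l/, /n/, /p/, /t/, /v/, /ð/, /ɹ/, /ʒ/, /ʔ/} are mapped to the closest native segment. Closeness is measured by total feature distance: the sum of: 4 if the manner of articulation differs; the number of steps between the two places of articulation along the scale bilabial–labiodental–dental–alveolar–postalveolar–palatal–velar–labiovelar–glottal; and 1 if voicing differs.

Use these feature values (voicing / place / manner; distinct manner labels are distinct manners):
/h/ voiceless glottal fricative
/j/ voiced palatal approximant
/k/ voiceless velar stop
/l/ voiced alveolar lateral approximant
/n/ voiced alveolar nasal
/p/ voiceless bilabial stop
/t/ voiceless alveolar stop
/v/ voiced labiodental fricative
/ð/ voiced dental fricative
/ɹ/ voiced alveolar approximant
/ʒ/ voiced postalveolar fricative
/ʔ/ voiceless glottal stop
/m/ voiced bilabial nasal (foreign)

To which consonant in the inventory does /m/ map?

/n/ is closest: same manner (nasal), place distance 3 (bilabial→alveolar), same voicing; total 3. Next closest is /p/ at distance 5.

n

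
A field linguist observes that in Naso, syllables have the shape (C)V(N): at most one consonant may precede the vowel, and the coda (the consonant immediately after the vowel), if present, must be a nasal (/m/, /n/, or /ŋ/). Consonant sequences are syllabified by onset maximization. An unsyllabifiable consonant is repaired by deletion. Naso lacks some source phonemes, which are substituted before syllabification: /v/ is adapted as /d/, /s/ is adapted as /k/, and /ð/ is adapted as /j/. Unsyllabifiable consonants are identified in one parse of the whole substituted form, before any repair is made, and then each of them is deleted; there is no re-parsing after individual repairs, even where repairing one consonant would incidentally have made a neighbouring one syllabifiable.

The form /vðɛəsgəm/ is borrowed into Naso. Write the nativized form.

Substitution: /v/ → /d/, /ð/ → /j/, /s/ → /k/, giving /djɛəkgəm/.
Syllabifying with onset maximization leaves /d/, /k/ stranded (only a nasal (/m/, /n/, or /ŋ/) is licensed in coda position; onsets are limited to one consonant).
Deletion applies to /d/, /k/.

jɛəgəm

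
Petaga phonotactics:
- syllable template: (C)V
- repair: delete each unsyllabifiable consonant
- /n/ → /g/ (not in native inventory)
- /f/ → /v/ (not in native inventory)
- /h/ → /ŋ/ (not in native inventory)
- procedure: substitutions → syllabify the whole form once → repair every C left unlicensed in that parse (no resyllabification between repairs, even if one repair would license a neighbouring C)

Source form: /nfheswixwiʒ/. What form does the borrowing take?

Substitution: /n/ → /g/, /f/ → /v/, /h/ → /ŋ/, giving /gvŋeswixwiʒ/.
The consonants /g/, /v/, /s/, /x/, /ʒ/ cannot be parsed into a legal (C)V syllable (no codas are permitted; onsets are limited to one consonant).
Each unlicensed consonant is deleted: /g/, /v/, /s/, /x/, /ʒ/.

ŋewiwi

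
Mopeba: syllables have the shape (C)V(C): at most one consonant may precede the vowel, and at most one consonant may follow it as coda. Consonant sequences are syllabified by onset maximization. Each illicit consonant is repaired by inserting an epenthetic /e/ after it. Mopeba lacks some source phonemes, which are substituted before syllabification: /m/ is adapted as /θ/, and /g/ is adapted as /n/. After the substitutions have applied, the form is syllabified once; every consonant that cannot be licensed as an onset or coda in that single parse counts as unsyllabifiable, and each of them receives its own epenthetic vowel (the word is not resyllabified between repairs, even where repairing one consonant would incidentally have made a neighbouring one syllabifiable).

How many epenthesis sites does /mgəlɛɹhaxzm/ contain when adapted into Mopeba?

After substitution the input is /θnəlɛɹhaxzθ/.
The unsyllabifiable consonants are /θ/, /z/, /θ/; each receives one epenthetic vowel.

3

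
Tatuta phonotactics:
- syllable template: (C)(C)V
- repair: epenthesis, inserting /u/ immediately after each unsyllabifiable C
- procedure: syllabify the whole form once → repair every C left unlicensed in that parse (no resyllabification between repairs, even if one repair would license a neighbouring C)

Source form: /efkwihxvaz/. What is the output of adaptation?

efukwihuxvazu

Syllabifying with onset maximization leaves /f/, /h/, /z/ stranded (no codas are permitted; onsets may contain at most 2 consonants).
Inserting the epenthetic vowel yields /f/ → /fu/, /h/ → /hu/, /z/ → /zu/.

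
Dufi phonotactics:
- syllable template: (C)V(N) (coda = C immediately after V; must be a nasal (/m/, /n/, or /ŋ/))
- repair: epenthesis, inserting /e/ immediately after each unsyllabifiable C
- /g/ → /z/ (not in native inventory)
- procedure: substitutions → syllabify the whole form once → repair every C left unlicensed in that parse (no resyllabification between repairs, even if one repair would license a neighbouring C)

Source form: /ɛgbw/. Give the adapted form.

Substitution: /g/ → /z/, giving /ɛzbw/.
The consonants /z/, /b/, /w/ cannot be parsed into a legal (C)V(N) syllable (only a nasal (/m/, /n/, or /ŋ/) is licensed in coda position; onsets are limited to one consonant).
Inserting the epenthetic vowel yields /z/ → /ze/, /b/ → /be/, /w/ → /we/.

ɛzebewe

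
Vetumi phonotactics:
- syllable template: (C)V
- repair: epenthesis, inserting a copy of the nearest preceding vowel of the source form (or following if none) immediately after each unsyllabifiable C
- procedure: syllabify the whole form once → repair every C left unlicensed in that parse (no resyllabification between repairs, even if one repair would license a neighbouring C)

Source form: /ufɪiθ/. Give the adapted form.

ufɪiθi

Syllabifying with onset maximization leaves /θ/ stranded (no codas are permitted; onsets are limited to one consonant).
Epenthesis after each stranded consonant: /θ/ → /θi/.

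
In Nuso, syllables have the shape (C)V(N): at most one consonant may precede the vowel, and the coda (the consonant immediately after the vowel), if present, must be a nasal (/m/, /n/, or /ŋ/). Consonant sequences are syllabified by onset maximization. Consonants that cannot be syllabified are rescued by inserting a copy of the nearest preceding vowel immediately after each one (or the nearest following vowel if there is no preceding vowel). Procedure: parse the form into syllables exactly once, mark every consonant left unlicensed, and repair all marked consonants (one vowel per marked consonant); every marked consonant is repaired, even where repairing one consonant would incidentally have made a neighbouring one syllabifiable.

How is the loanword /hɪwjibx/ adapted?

hɪwɪjibixi

The consonants /w/, /b/, /x/ cannot be parsed into a legal (C)V(N) syllable (only a nasal (/m/, /n/, or /ŋ/) is licensed in coda position; onsets are limited to one consonant).
Epenthesis after each stranded consonant: /w/ → /wɪ/, /b/ → /bi/, /x/ → /xi/.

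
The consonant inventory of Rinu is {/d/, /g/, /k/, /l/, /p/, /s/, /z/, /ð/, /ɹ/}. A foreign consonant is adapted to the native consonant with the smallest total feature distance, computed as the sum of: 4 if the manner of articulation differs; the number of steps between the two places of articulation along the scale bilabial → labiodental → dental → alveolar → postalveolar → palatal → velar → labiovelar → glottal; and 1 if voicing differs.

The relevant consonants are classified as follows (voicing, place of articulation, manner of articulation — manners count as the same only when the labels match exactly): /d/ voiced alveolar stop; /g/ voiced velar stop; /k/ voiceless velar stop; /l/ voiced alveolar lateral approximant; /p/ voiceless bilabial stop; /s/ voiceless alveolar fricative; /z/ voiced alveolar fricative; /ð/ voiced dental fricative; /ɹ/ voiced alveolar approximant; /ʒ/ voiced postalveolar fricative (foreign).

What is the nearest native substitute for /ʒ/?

/z/ is closest: same manner (fricative), place distance 1 (postalveolar→alveolar), same voicing; total 1. Next closest is /s/ at distance 2.

z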